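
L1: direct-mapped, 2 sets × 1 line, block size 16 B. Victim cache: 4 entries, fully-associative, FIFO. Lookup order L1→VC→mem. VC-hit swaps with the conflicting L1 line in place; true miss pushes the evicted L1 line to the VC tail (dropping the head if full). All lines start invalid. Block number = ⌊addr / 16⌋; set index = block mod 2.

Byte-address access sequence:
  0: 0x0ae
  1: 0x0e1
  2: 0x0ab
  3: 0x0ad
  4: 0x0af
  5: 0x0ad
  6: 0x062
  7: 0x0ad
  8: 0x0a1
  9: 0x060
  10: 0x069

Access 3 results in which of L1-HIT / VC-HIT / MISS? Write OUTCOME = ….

0: 0xae (blk 10, set 0) → MISS  vc=[]
1: 0xe1 (blk 14, set 0) → MISS  vc=[10]
2: 0xab (blk 10, set 0) → VC-HIT  vc=[14]
3: 0xad (blk 10, set 0) → L1-HIT  vc=[14]
4: 0xaf (blk 10, set 0) → L1-HIT  vc=[14]
5: 0xad (blk 10, set 0) → L1-HIT  vc=[14]
6: 0x62 (blk 6, set 0) → MISS  vc=[14, 10]
7: 0xad (blk 10, set 0) → VC-HIT  vc=[14, 6]
8: 0xa1 (blk 10, set 0) → L1-HIT  vc=[14, 6]
9: 0x60 (blk 6, set 0) → VC-HIT  vc=[14, 10]
10: 0x69 (blk 6, set 0) → L1-HIT  vc=[14, 10]

OUTCOME = L1-HIT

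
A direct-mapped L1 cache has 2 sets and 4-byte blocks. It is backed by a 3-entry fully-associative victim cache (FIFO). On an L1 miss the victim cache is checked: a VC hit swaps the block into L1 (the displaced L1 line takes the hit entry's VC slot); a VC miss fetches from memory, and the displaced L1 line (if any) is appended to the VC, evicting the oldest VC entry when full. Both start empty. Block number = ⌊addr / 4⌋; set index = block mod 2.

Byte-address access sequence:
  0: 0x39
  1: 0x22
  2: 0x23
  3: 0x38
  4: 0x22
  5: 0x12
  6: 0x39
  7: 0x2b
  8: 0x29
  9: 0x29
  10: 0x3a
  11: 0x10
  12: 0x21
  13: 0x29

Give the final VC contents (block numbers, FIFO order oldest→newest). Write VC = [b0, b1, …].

VC = [14, 4, 8]

#0 0x39→b14/s0 MISS; vc=[]
#1 0x22→b8/s0 MISS; vc=[14]
#2 0x23→b8/s0 L1-HIT; vc=[14]
#3 0x38→b14/s0 VC-HIT; vc=[8]
#4 0x22→b8/s0 VC-HIT; vc=[14]
#5 0x12→b4/s0 MISS; vc=[14,8]
#6 0x39→b14/s0 VC-HIT; vc=[4,8]
#7 0x2b→b10/s0 MISS; vc=[4,8,14]
#8 0x29→b10/s0 L1-HIT; vc=[4,8,14]
#9 0x29→b10/s0 L1-HIT; vc=[4,8,14]
#10 0x3a→b14/s0 VC-HIT; vc=[4,8,10]
#11 0x10→b4/s0 VC-HIT; vc=[14,8,10]
#12 0x21→b8/s0 VC-HIT; vc=[14,4,10]
#13 0x29→b10/s0 VC-HIT; vc=[14,4,8]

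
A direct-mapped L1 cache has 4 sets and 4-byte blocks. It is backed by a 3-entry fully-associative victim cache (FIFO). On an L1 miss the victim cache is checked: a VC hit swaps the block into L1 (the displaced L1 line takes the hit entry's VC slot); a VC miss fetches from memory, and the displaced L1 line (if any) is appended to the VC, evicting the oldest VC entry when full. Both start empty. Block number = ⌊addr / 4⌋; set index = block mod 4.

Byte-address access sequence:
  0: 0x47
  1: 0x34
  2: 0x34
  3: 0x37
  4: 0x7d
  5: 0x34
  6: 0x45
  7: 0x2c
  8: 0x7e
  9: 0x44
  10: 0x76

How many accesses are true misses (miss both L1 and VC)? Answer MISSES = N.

MISSES = 5

0: 0x47 (blk 17, set 1) → MISS  vc=[]
1: 0x34 (blk 13, set 1) → MISS  vc=[17]
2: 0x34 (blk 13, set 1) → L1-HIT  vc=[17]
3: 0x37 (blk 13, set 1) → L1-HIT  vc=[17]
4: 0x7d (blk 31, set 3) → MISS  vc=[17]
5: 0x34 (blk 13, set 1) → L1-HIT  vc=[17]
6: 0x45 (blk 17, set 1) → VC-HIT  vc=[13]
7: 0x2c (blk 11, set 3) → MISS  vc=[13, 31]
8: 0x7e (blk 31, set 3) → VC-HIT  vc=[13, 11]
9: 0x44 (blk 17, set 1) → L1-HIT  vc=[13, 11]
10: 0x76 (blk 29, set 1) → MISS  vc=[13, 11, 17]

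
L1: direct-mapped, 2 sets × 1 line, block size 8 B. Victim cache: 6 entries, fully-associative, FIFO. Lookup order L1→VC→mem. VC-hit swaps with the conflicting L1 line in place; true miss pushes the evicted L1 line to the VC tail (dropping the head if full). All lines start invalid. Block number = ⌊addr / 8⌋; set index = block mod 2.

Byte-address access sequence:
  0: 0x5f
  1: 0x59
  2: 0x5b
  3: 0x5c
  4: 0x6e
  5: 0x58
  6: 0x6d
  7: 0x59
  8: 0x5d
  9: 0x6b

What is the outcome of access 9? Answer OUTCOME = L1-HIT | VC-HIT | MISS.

  [0] addr=0x5f blk=11 s=1: MISS | VC []
  [1] addr=0x59 blk=11 s=1: L1-HIT | VC []
  [2] addr=0x5b blk=11 s=1: L1-HIT | VC []
  [3] addr=0x5c blk=11 s=1: L1-HIT | VC []
  [4] addr=0x6e blk=13 s=1: MISS | VC [11]
  [5] addr=0x58 blk=11 s=1: VC-HIT | VC [13]
  [6] addr=0x6d blk=13 s=1: VC-HIT | VC [11]
  [7] addr=0x59 blk=11 s=1: VC-HIT | VC [13]
  [8] addr=0x5d blk=11 s=1: L1-HIT | VC [13]
  [9] addr=0x6b blk=13 s=1: VC-HIT | VC [11]

OUTCOME = VC-HIT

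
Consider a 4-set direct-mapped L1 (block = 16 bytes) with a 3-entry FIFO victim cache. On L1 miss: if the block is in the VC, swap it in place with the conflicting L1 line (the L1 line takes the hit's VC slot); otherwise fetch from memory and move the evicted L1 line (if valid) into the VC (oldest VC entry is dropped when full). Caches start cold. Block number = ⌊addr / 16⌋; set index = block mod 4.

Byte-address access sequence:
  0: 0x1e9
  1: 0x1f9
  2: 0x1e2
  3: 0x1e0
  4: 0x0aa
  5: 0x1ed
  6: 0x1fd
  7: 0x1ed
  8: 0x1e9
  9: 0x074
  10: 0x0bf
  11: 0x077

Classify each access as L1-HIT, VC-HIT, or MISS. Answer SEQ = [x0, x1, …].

SEQ = [MISS, MISS, L1-HIT, L1-HIT, MISS, VC-HIT, L1-HIT, L1-HIT, L1-HIT, MISS, MISS, VC-HIT]

  [0] addr=0x1e9 blk=30 s=2: MISS | VC []
  [1] addr=0x1f9 blk=31 s=3: MISS | VC []
  [2] addr=0x1e2 blk=30 s=2: L1-HIT | VC []
  [3] addr=0x1e0 blk=30 s=2: L1-HIT | VC []
  [4] addr=0xaa blk=10 s=2: MISS | VC [30]
  [5] addr=0x1ed blk=30 s=2: VC-HIT | VC [10]
  [6] addr=0x1fd blk=31 s=3: L1-HIT | VC [10]
  [7] addr=0x1ed blk=30 s=2: L1-HIT | VC [10]
  [8] addr=0x1e9 blk=30 s=2: L1-HIT | VC [10]
  [9] addr=0x74 blk=7 s=3: MISS | VC [10, 31]
  [10] addr=0xbf blk=11 s=3: MISS | VC [10, 31, 7]
  [11] addr=0x77 blk=7 s=3: VC-HIT | VC [10, 31, 11]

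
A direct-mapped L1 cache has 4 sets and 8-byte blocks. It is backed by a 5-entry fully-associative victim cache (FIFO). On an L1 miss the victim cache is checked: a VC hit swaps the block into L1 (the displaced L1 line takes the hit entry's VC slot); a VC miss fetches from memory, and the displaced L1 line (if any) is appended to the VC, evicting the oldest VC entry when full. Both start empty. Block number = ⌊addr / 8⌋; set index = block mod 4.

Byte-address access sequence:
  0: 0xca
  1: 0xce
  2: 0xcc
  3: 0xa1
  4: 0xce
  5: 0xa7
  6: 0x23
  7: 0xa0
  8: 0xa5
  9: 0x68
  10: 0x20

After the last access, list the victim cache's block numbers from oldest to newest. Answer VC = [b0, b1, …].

#0 0xca→b25/s1 MISS; vc=[]
#1 0xce→b25/s1 L1-HIT; vc=[]
#2 0xcc→b25/s1 L1-HIT; vc=[]
#3 0xa1→b20/s0 MISS; vc=[]
#4 0xce→b25/s1 L1-HIT; vc=[]
#5 0xa7→b20/s0 L1-HIT; vc=[]
#6 0x23→b4/s0 MISS; vc=[20]
#7 0xa0→b20/s0 VC-HIT; vc=[4]
#8 0xa5→b20/s0 L1-HIT; vc=[4]
#9 0x68→b13/s1 MISS; vc=[4,25]
#10 0x20→b4/s0 VC-HIT; vc=[20,25]

VC = [20, 25]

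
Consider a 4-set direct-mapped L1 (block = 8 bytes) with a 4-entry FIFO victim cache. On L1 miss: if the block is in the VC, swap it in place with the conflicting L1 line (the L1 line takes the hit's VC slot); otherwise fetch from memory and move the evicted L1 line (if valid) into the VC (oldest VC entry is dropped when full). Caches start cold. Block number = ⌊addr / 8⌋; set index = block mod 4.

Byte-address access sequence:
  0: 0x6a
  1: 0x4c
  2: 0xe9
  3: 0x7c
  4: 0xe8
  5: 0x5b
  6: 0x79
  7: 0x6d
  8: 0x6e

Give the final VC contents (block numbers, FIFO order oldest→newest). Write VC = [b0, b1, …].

  [0] addr=0x6a blk=13 s=1: MISS | VC []
  [1] addr=0x4c blk=9 s=1: MISS | VC [13]
  [2] addr=0xe9 blk=29 s=1: MISS | VC [13, 9]
  [3] addr=0x7c blk=15 s=3: MISS | VC [13, 9]
  [4] addr=0xe8 blk=29 s=1: L1-HIT | VC [13, 9]
  [5] addr=0x5b blk=11 s=3: MISS | VC [13, 9, 15]
  [6] addr=0x79 blk=15 s=3: VC-HIT | VC [13, 9, 11]
  [7] addr=0x6d blk=13 s=1: VC-HIT | VC [29, 9, 11]
  [8] addr=0x6e blk=13 s=1: L1-HIT | VC [29, 9, 11]

VC = [29, 9, 11]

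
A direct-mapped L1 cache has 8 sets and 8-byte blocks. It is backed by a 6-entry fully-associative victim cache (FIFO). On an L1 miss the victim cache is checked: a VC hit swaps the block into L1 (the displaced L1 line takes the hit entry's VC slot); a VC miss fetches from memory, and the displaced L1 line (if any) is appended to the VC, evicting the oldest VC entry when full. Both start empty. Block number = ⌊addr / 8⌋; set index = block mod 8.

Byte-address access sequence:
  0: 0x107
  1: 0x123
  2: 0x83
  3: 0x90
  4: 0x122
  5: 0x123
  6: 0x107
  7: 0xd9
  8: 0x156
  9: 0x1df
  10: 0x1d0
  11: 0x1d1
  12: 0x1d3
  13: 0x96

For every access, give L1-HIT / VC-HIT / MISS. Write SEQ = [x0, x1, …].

0: 0x107 (blk 32, set 0) → MISS  vc=[]
1: 0x123 (blk 36, set 4) → MISS  vc=[]
2: 0x83 (blk 16, set 0) → MISS  vc=[32]
3: 0x90 (blk 18, set 2) → MISS  vc=[32]
4: 0x122 (blk 36, set 4) → L1-HIT  vc=[32]
5: 0x123 (blk 36, set 4) → L1-HIT  vc=[32]
6: 0x107 (blk 32, set 0) → VC-HIT  vc=[16]
7: 0xd9 (blk 27, set 3) → MISS  vc=[16]
8: 0x156 (blk 42, set 2) → MISS  vc=[16, 18]
9: 0x1df (blk 59, set 3) → MISS  vc=[16, 18, 27]
10: 0x1d0 (blk 58, set 2) → MISS  vc=[16, 18, 27, 42]
11: 0x1d1 (blk 58, set 2) → L1-HIT  vc=[16, 18, 27, 42]
12: 0x1d3 (blk 58, set 2) → L1-HIT  vc=[16, 18, 27, 42]
13: 0x96 (blk 18, set 2) → VC-HIT  vc=[16, 58, 27, 42]

SEQ = [MISS, MISS, MISS, MISS, L1-HIT, L1-HIT, VC-HIT, MISS, MISS, MISS, MISS, L1-HIT, L1-HIT, VC-HIT]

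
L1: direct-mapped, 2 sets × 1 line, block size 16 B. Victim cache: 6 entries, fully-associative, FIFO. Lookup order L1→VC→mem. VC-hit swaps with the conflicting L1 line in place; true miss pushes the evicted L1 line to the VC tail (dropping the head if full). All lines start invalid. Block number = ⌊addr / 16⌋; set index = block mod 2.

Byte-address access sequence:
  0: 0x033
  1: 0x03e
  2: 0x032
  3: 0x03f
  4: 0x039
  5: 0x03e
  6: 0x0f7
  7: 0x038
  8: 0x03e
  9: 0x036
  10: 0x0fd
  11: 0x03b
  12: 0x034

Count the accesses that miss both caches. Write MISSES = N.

  [0] addr=0x33 blk=3 s=1: MISS | VC []
  [1] addr=0x3e blk=3 s=1: L1-HIT | VC []
  [2] addr=0x32 blk=3 s=1: L1-HIT | VC []
  [3] addr=0x3f blk=3 s=1: L1-HIT | VC []
  [4] addr=0x39 blk=3 s=1: L1-HIT | VC []
  [5] addr=0x3e blk=3 s=1: L1-HIT | VC []
  [6] addr=0xf7 blk=15 s=1: MISS | VC [3]
  [7] addr=0x38 blk=3 s=1: VC-HIT | VC [15]
  [8] addr=0x3e blk=3 s=1: L1-HIT | VC [15]
  [9] addr=0x36 blk=3 s=1: L1-HIT | VC [15]
  [10] addr=0xfd blk=15 s=1: VC-HIT | VC [3]
  [11] addr=0x3b blk=3 s=1: VC-HIT | VC [15]
  [12] addr=0x34 blk=3 s=1: L1-HIT | VC [15]

MISSES = 2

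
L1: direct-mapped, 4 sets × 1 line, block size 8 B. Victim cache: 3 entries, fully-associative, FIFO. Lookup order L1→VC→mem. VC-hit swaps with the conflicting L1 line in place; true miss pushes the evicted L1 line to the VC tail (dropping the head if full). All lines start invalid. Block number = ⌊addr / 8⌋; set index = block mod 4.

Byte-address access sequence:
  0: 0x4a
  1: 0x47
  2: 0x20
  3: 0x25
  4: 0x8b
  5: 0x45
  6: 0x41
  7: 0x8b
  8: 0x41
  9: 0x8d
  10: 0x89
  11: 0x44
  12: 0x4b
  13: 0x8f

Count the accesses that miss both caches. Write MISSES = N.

MISSES = 4

0: 0x4a (blk 9, set 1) → MISS  vc=[]
1: 0x47 (blk 8, set 0) → MISS  vc=[]
2: 0x20 (blk 4, set 0) → MISS  vc=[8]
3: 0x25 (blk 4, set 0) → L1-HIT  vc=[8]
4: 0x8b (blk 17, set 1) → MISS  vc=[8, 9]
5: 0x45 (blk 8, set 0) → VC-HIT  vc=[4, 9]
6: 0x41 (blk 8, set 0) → L1-HIT  vc=[4, 9]
7: 0x8b (blk 17, set 1) → L1-HIT  vc=[4, 9]
8: 0x41 (blk 8, set 0) → L1-HIT  vc=[4, 9]
9: 0x8d (blk 17, set 1) → L1-HIT  vc=[4, 9]
10: 0x89 (blk 17, set 1) → L1-HIT  vc=[4, 9]
11: 0x44 (blk 8, set 0) → L1-HIT  vc=[4, 9]
12: 0x4b (blk 9, set 1) → VC-HIT  vc=[4, 17]
13: 0x8f (blk 17, set 1) → VC-HIT  vc=[4, 9]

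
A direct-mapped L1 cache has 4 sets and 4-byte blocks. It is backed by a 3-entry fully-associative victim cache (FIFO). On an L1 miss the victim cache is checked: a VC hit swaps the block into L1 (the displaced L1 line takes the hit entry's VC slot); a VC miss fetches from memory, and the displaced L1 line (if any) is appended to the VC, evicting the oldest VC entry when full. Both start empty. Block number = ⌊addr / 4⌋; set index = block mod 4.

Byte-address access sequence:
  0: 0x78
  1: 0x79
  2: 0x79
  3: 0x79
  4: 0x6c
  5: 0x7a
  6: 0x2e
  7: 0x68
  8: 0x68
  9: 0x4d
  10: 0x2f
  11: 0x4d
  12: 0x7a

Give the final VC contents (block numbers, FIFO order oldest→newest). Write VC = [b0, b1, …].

VC = [27, 26, 11]

  [0] addr=0x78 blk=30 s=2: MISS | VC []
  [1] addr=0x79 blk=30 s=2: L1-HIT | VC []
  [2] addr=0x79 blk=30 s=2: L1-HIT | VC []
  [3] addr=0x79 blk=30 s=2: L1-HIT | VC []
  [4] addr=0x6c blk=27 s=3: MISS | VC []
  [5] addr=0x7a blk=30 s=2: L1-HIT | VC []
  [6] addr=0x2e blk=11 s=3: MISS | VC [27]
  [7] addr=0x68 blk=26 s=2: MISS | VC [27, 30]
  [8] addr=0x68 blk=26 s=2: L1-HIT | VC [27, 30]
  [9] addr=0x4d blk=19 s=3: MISS | VC [27, 30, 11]
  [10] addr=0x2f blk=11 s=3: VC-HIT | VC [27, 30, 19]
  [11] addr=0x4d blk=19 s=3: VC-HIT | VC [27, 30, 11]
  [12] addr=0x7a blk=30 s=2: VC-HIT | VC [27, 26, 11]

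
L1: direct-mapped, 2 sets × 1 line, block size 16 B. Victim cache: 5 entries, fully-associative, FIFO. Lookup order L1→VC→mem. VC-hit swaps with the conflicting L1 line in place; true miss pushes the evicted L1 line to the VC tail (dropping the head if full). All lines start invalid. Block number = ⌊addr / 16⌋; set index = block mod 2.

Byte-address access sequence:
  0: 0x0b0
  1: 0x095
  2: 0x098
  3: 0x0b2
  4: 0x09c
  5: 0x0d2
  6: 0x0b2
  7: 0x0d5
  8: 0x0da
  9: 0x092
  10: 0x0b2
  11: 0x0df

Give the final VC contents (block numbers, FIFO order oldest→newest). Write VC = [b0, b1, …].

#0 0xb0→b11/s1 MISS; vc=[]
#1 0x95→b9/s1 MISS; vc=[11]
#2 0x98→b9/s1 L1-HIT; vc=[11]
#3 0xb2→b11/s1 VC-HIT; vc=[9]
#4 0x9c→b9/s1 VC-HIT; vc=[11]
#5 0xd2→b13/s1 MISS; vc=[11,9]
#6 0xb2→b11/s1 VC-HIT; vc=[13,9]
#7 0xd5→b13/s1 VC-HIT; vc=[11,9]
#8 0xda→b13/s1 L1-HIT; vc=[11,9]
#9 0x92→b9/s1 VC-HIT; vc=[11,13]
#10 0xb2→b11/s1 VC-HIT; vc=[9,13]
#11 0xdf→b13/s1 VC-HIT; vc=[9,11]

VC = [9, 11]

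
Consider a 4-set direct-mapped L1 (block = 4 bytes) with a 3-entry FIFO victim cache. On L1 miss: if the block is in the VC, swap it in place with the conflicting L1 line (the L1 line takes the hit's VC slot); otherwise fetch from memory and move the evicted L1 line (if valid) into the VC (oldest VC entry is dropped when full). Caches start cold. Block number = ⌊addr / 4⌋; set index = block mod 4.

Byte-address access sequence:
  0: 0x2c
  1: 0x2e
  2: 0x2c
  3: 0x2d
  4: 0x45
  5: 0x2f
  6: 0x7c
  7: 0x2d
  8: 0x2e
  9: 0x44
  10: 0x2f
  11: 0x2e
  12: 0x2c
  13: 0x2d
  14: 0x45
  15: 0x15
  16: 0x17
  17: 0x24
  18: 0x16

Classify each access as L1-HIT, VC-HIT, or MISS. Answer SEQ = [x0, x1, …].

SEQ = [MISS, L1-HIT, L1-HIT, L1-HIT, MISS, L1-HIT, MISS, VC-HIT, L1-HIT, L1-HIT, L1-HIT, L1-HIT, L1-HIT, L1-HIT, L1-HIT, MISS, L1-HIT, MISS, VC-HIT]

0: 0x2c (blk 11, set 3) → MISS  vc=[]
1: 0x2e (blk 11, set 3) → L1-HIT  vc=[]
2: 0x2c (blk 11, set 3) → L1-HIT  vc=[]
3: 0x2d (blk 11, set 3) → L1-HIT  vc=[]
4: 0x45 (blk 17, set 1) → MISS  vc=[]
5: 0x2f (blk 11, set 3) → L1-HIT  vc=[]
6: 0x7c (blk 31, set 3) → MISS  vc=[11]
7: 0x2d (blk 11, set 3) → VC-HIT  vc=[31]
8: 0x2e (blk 11, set 3) → L1-HIT  vc=[31]
9: 0x44 (blk 17, set 1) → L1-HIT  vc=[31]
10: 0x2f (blk 11, set 3) → L1-HIT  vc=[31]
11: 0x2e (blk 11, set 3) → L1-HIT  vc=[31]
12: 0x2c (blk 11, set 3) → L1-HIT  vc=[31]
13: 0x2d (blk 11, set 3) → L1-HIT  vc=[31]
14: 0x45 (blk 17, set 1) → L1-HIT  vc=[31]
15: 0x15 (blk 5, set 1) → MISS  vc=[31, 17]
16: 0x17 (blk 5, set 1) → L1-HIT  vc=[31, 17]
17: 0x24 (blk 9, set 1) → MISS  vc=[31, 17, 5]
18: 0x16 (blk 5, set 1) → VC-HIT  vc=[31, 17, 9]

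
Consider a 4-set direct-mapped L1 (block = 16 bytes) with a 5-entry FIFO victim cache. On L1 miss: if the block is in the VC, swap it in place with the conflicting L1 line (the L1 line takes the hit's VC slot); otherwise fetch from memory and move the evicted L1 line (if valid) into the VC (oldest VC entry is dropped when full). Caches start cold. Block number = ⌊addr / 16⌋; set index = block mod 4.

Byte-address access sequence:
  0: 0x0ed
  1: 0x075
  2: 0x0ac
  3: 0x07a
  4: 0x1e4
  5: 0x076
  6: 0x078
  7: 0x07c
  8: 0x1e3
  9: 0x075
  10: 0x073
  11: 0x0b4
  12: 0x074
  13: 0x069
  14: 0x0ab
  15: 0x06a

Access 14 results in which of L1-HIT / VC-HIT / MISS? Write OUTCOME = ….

OUTCOME = VC-HIT

  [0] addr=0xed blk=14 s=2: MISS | VC []
  [1] addr=0x75 blk=7 s=3: MISS | VC []
  [2] addr=0xac blk=10 s=2: MISS | VC [14]
  [3] addr=0x7a blk=7 s=3: L1-HIT | VC [14]
  [4] addr=0x1e4 blk=30 s=2: MISS | VC [14, 10]
  [5] addr=0x76 blk=7 s=3: L1-HIT | VC [14, 10]
  [6] addr=0x78 blk=7 s=3: L1-HIT | VC [14, 10]
  [7] addr=0x7c blk=7 s=3: L1-HIT | VC [14, 10]
  [8] addr=0x1e3 blk=30 s=2: L1-HIT | VC [14, 10]
  [9] addr=0x75 blk=7 s=3: L1-HIT | VC [14, 10]
  [10] addr=0x73 blk=7 s=3: L1-HIT | VC [14, 10]
  [11] addr=0xb4 blk=11 s=3: MISS | VC [14, 10, 7]
  [12] addr=0x74 blk=7 s=3: VC-HIT | VC [14, 10, 11]
  [13] addr=0x69 blk=6 s=2: MISS | VC [14, 10, 11, 30]
  [14] addr=0xab blk=10 s=2: VC-HIT | VC [14, 6, 11, 30]
  [15] addr=0x6a blk=6 s=2: VC-HIT | VC [14, 10, 11, 30]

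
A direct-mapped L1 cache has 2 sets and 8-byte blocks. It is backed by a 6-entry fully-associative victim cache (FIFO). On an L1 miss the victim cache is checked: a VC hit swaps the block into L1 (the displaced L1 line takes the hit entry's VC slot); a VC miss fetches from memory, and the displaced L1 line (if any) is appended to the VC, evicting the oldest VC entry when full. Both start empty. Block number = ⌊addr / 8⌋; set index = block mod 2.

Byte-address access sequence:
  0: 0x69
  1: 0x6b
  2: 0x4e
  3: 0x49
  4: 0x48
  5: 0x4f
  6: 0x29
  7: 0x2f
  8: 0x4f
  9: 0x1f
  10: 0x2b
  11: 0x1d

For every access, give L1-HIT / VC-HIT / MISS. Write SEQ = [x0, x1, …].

#0 0x69→b13/s1 MISS; vc=[]
#1 0x6b→b13/s1 L1-HIT; vc=[]
#2 0x4e→b9/s1 MISS; vc=[13]
#3 0x49→b9/s1 L1-HIT; vc=[13]
#4 0x48→b9/s1 L1-HIT; vc=[13]
#5 0x4f→b9/s1 L1-HIT; vc=[13]
#6 0x29→b5/s1 MISS; vc=[13,9]
#7 0x2f→b5/s1 L1-HIT; vc=[13,9]
#8 0x4f→b9/s1 VC-HIT; vc=[13,5]
#9 0x1f→b3/s1 MISS; vc=[13,5,9]
#10 0x2b→b5/s1 VC-HIT; vc=[13,3,9]
#11 0x1d→b3/s1 VC-HIT; vc=[13,5,9]

SEQ = [MISS, L1-HIT, MISS, L1-HIT, L1-HIT, L1-HIT, MISS, L1-HIT, VC-HIT, MISS, VC-HIT, VC-HIT]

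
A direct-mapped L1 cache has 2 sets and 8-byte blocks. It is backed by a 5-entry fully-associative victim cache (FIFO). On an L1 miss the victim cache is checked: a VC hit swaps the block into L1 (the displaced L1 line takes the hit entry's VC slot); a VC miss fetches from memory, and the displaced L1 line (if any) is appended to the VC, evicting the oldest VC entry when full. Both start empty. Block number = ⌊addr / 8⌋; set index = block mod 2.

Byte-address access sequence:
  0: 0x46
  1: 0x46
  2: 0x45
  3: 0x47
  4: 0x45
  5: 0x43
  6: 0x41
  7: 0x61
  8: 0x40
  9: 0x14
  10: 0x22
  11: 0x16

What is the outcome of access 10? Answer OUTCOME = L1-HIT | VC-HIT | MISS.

0: 0x46 (blk 8, set 0) → MISS  vc=[]
1: 0x46 (blk 8, set 0) → L1-HIT  vc=[]
2: 0x45 (blk 8, set 0) → L1-HIT  vc=[]
3: 0x47 (blk 8, set 0) → L1-HIT  vc=[]
4: 0x45 (blk 8, set 0) → L1-HIT  vc=[]
5: 0x43 (blk 8, set 0) → L1-HIT  vc=[]
6: 0x41 (blk 8, set 0) → L1-HIT  vc=[]
7: 0x61 (blk 12, set 0) → MISS  vc=[8]
8: 0x40 (blk 8, set 0) → VC-HIT  vc=[12]
9: 0x14 (blk 2, set 0) → MISS  vc=[12, 8]
10: 0x22 (blk 4, set 0) → MISS  vc=[12, 8, 2]
11: 0x16 (blk 2, set 0) → VC-HIT  vc=[12, 8, 4]

OUTCOME = MISS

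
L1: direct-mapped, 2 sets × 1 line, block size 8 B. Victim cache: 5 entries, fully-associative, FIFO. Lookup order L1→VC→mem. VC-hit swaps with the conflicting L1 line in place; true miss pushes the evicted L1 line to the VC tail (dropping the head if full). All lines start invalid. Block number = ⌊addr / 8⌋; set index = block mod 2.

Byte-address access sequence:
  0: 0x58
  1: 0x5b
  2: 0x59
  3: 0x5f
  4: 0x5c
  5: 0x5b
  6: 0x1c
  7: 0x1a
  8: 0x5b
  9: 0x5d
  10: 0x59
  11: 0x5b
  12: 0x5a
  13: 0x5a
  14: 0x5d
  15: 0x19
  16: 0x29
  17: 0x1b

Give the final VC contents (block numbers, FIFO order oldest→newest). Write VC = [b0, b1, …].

0: 0x58 (blk 11, set 1) → MISS  vc=[]
1: 0x5b (blk 11, set 1) → L1-HIT  vc=[]
2: 0x59 (blk 11, set 1) → L1-HIT  vc=[]
3: 0x5f (blk 11, set 1) → L1-HIT  vc=[]
4: 0x5c (blk 11, set 1) → L1-HIT  vc=[]
5: 0x5b (blk 11, set 1) → L1-HIT  vc=[]
6: 0x1c (blk 3, set 1) → MISS  vc=[11]
7: 0x1a (blk 3, set 1) → L1-HIT  vc=[11]
8: 0x5b (blk 11, set 1) → VC-HIT  vc=[3]
9: 0x5d (blk 11, set 1) → L1-HIT  vc=[3]
10: 0x59 (blk 11, set 1) → L1-HIT  vc=[3]
11: 0x5b (blk 11, set 1) → L1-HIT  vc=[3]
12: 0x5a (blk 11, set 1) → L1-HIT  vc=[3]
13: 0x5a (blk 11, set 1) → L1-HIT  vc=[3]
14: 0x5d (blk 11, set 1) → L1-HIT  vc=[3]
15: 0x19 (blk 3, set 1) → VC-HIT  vc=[11]
16: 0x29 (blk 5, set 1) → MISS  vc=[11, 3]
17: 0x1b (blk 3, set 1) → VC-HIT  vc=[11, 5]

VC = [11, 5]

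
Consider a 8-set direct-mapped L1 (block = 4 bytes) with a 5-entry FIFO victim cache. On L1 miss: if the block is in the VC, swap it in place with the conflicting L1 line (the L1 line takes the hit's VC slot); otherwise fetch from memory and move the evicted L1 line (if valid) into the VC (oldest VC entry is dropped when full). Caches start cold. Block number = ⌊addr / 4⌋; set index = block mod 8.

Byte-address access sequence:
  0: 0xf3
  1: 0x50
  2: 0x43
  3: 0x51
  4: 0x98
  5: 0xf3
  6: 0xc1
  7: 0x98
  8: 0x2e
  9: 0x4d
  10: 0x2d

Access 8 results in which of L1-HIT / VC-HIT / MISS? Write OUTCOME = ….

OUTCOME = MISS

  [0] addr=0xf3 blk=60 s=4: MISS | VC []
  [1] addr=0x50 blk=20 s=4: MISS | VC [60]
  [2] addr=0x43 blk=16 s=0: MISS | VC [60]
  [3] addr=0x51 blk=20 s=4: L1-HIT | VC [60]
  [4] addr=0x98 blk=38 s=6: MISS | VC [60]
  [5] addr=0xf3 blk=60 s=4: VC-HIT | VC [20]
  [6] addr=0xc1 blk=48 s=0: MISS | VC [20, 16]
  [7] addr=0x98 blk=38 s=6: L1-HIT | VC [20, 16]
  [8] addr=0x2e blk=11 s=3: MISS | VC [20, 16]
  [9] addr=0x4d blk=19 s=3: MISS | VC [20, 16, 11]
  [10] addr=0x2d blk=11 s=3: VC-HIT | VC [20, 16, 19]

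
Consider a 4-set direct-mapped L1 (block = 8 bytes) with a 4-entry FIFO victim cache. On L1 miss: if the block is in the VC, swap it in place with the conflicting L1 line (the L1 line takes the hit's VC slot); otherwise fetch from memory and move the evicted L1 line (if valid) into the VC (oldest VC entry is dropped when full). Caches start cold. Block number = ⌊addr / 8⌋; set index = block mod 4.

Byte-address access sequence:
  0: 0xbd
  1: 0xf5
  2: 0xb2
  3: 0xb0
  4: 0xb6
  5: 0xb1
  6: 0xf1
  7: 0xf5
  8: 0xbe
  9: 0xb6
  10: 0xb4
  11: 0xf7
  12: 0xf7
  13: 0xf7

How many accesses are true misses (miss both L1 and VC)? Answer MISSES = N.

#0 0xbd→b23/s3 MISS; vc=[]
#1 0xf5→b30/s2 MISS; vc=[]
#2 0xb2→b22/s2 MISS; vc=[30]
#3 0xb0→b22/s2 L1-HIT; vc=[30]
#4 0xb6→b22/s2 L1-HIT; vc=[30]
#5 0xb1→b22/s2 L1-HIT; vc=[30]
#6 0xf1→b30/s2 VC-HIT; vc=[22]
#7 0xf5→b30/s2 L1-HIT; vc=[22]
#8 0xbe→b23/s3 L1-HIT; vc=[22]
#9 0xb6→b22/s2 VC-HIT; vc=[30]
#10 0xb4→b22/s2 L1-HIT; vc=[30]
#11 0xf7→b30/s2 VC-HIT; vc=[22]
#12 0xf7→b30/s2 L1-HIT; vc=[22]
#13 0xf7→b30/s2 L1-HIT; vc=[22]

MISSES = 3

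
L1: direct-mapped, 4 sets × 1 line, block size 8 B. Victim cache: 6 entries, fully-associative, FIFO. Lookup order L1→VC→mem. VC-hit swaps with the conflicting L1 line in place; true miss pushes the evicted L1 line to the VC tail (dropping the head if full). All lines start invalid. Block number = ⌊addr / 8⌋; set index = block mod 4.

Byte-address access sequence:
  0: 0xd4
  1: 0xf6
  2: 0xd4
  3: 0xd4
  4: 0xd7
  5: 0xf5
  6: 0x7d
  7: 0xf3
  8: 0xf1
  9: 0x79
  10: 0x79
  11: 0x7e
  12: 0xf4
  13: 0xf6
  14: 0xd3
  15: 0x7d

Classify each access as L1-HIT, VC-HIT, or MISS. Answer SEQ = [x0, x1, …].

#0 0xd4→b26/s2 MISS; vc=[]
#1 0xf6→b30/s2 MISS; vc=[26]
#2 0xd4→b26/s2 VC-HIT; vc=[30]
#3 0xd4→b26/s2 L1-HIT; vc=[30]
#4 0xd7→b26/s2 L1-HIT; vc=[30]
#5 0xf5→b30/s2 VC-HIT; vc=[26]
#6 0x7d→b15/s3 MISS; vc=[26]
#7 0xf3→b30/s2 L1-HIT; vc=[26]
#8 0xf1→b30/s2 L1-HIT; vc=[26]
#9 0x79→b15/s3 L1-HIT; vc=[26]
#10 0x79→b15/s3 L1-HIT; vc=[26]
#11 0x7e→b15/s3 L1-HIT; vc=[26]
#12 0xf4→b30/s2 L1-HIT; vc=[26]
#13 0xf6→b30/s2 L1-HIT; vc=[26]
#14 0xd3→b26/s2 VC-HIT; vc=[30]
#15 0x7d→b15/s3 L1-HIT; vc=[30]

SEQ = [MISS, MISS, VC-HIT, L1-HIT, L1-HIT, VC-HIT, MISS, L1-HIT, L1-HIT, L1-HIT, L1-HIT, L1-HIT, L1-HIT, L1-HIT, VC-HIT, L1-HIT]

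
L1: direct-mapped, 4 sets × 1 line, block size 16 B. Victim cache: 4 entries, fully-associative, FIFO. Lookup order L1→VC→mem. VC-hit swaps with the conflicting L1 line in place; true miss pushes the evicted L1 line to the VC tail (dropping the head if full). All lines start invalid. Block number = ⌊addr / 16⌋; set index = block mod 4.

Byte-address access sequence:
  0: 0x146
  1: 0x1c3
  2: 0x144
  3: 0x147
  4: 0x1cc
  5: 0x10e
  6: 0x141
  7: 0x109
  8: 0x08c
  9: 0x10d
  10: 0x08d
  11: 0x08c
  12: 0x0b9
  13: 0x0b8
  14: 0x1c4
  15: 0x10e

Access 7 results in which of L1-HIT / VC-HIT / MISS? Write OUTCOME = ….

0: 0x146 (blk 20, set 0) → MISS  vc=[]
1: 0x1c3 (blk 28, set 0) → MISS  vc=[20]
2: 0x144 (blk 20, set 0) → VC-HIT  vc=[28]
3: 0x147 (blk 20, set 0) → L1-HIT  vc=[28]
4: 0x1cc (blk 28, set 0) → VC-HIT  vc=[20]
5: 0x10e (blk 16, set 0) → MISS  vc=[20, 28]
6: 0x141 (blk 20, set 0) → VC-HIT  vc=[16, 28]
7: 0x109 (blk 16, set 0) → VC-HIT  vc=[20, 28]
8: 0x8c (blk 8, set 0) → MISS  vc=[20, 28, 16]
9: 0x10d (blk 16, set 0) → VC-HIT  vc=[20, 28, 8]
10: 0x8d (blk 8, set 0) → VC-HIT  vc=[20, 28, 16]
11: 0x8c (blk 8, set 0) → L1-HIT  vc=[20, 28, 16]
12: 0xb9 (blk 11, set 3) → MISS  vc=[20, 28, 16]
13: 0xb8 (blk 11, set 3) → L1-HIT  vc=[20, 28, 16]
14: 0x1c4 (blk 28, set 0) → VC-HIT  vc=[20, 8, 16]
15: 0x10e (blk 16, set 0) → VC-HIT  vc=[20, 8, 28]

OUTCOME = VC-HIT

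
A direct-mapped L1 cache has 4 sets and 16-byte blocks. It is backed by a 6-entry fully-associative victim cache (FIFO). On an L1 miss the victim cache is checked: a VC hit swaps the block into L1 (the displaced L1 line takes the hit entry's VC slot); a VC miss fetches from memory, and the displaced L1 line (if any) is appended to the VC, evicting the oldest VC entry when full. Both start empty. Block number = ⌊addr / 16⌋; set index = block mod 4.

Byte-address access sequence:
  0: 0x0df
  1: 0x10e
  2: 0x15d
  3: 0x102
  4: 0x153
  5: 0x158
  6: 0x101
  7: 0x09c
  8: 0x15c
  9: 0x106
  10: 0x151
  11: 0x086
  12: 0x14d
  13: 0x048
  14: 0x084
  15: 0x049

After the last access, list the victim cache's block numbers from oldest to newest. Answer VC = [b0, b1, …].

VC = [13, 9, 16, 8, 20]

#0 0xdf→b13/s1 MISS; vc=[]
#1 0x10e→b16/s0 MISS; vc=[]
#2 0x15d→b21/s1 MISS; vc=[13]
#3 0x102→b16/s0 L1-HIT; vc=[13]
#4 0x153→b21/s1 L1-HIT; vc=[13]
#5 0x158→b21/s1 L1-HIT; vc=[13]
#6 0x101→b16/s0 L1-HIT; vc=[13]
#7 0x9c→b9/s1 MISS; vc=[13,21]
#8 0x15c→b21/s1 VC-HIT; vc=[13,9]
#9 0x106→b16/s0 L1-HIT; vc=[13,9]
#10 0x151→b21/s1 L1-HIT; vc=[13,9]
#11 0x86→b8/s0 MISS; vc=[13,9,16]
#12 0x14d→b20/s0 MISS; vc=[13,9,16,8]
#13 0x48→b4/s0 MISS; vc=[13,9,16,8,20]
#14 0x84→b8/s0 VC-HIT; vc=[13,9,16,4,20]
#15 0x49→b4/s0 VC-HIT; vc=[13,9,16,8,20]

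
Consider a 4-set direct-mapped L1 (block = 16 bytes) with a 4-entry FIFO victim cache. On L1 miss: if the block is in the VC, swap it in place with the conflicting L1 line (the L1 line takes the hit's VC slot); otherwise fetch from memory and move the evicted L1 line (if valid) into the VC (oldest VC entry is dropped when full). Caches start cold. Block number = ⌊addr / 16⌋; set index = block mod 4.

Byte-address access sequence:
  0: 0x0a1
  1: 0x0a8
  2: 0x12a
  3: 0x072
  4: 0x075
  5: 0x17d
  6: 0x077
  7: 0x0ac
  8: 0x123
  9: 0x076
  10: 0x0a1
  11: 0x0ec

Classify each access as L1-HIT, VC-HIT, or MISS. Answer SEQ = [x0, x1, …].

#0 0xa1→b10/s2 MISS; vc=[]
#1 0xa8→b10/s2 L1-HIT; vc=[]
#2 0x12a→b18/s2 MISS; vc=[10]
#3 0x72→b7/s3 MISS; vc=[10]
#4 0x75→b7/s3 L1-HIT; vc=[10]
#5 0x17d→b23/s3 MISS; vc=[10,7]
#6 0x77→b7/s3 VC-HIT; vc=[10,23]
#7 0xac→b10/s2 VC-HIT; vc=[18,23]
#8 0x123→b18/s2 VC-HIT; vc=[10,23]
#9 0x76→b7/s3 L1-HIT; vc=[10,23]
#10 0xa1→b10/s2 VC-HIT; vc=[18,23]
#11 0xec→b14/s2 MISS; vc=[18,23,10]

SEQ = [MISS, L1-HIT, MISS, MISS, L1-HIT, MISS, VC-HIT, VC-HIT, VC-HIT, L1-HIT, VC-HIT, MISS]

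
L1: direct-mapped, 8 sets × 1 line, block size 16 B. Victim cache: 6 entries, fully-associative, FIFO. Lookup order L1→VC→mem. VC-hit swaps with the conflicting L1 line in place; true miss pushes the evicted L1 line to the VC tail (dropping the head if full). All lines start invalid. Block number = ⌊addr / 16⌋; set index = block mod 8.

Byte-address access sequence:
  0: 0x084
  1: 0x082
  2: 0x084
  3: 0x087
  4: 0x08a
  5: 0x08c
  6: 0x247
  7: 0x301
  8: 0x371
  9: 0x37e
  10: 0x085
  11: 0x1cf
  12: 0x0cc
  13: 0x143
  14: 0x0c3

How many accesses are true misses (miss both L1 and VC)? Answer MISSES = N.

#0 0x84→b8/s0 MISS; vc=[]
#1 0x82→b8/s0 L1-HIT; vc=[]
#2 0x84→b8/s0 L1-HIT; vc=[]
#3 0x87→b8/s0 L1-HIT; vc=[]
#4 0x8a→b8/s0 L1-HIT; vc=[]
#5 0x8c→b8/s0 L1-HIT; vc=[]
#6 0x247→b36/s4 MISS; vc=[]
#7 0x301→b48/s0 MISS; vc=[8]
#8 0x371→b55/s7 MISS; vc=[8]
#9 0x37e→b55/s7 L1-HIT; vc=[8]
#10 0x85→b8/s0 VC-HIT; vc=[48]
#11 0x1cf→b28/s4 MISS; vc=[48,36]
#12 0xcc→b12/s4 MISS; vc=[48,36,28]
#13 0x143→b20/s4 MISS; vc=[48,36,28,12]
#14 0xc3→b12/s4 VC-HIT; vc=[48,36,28,20]

MISSES = 7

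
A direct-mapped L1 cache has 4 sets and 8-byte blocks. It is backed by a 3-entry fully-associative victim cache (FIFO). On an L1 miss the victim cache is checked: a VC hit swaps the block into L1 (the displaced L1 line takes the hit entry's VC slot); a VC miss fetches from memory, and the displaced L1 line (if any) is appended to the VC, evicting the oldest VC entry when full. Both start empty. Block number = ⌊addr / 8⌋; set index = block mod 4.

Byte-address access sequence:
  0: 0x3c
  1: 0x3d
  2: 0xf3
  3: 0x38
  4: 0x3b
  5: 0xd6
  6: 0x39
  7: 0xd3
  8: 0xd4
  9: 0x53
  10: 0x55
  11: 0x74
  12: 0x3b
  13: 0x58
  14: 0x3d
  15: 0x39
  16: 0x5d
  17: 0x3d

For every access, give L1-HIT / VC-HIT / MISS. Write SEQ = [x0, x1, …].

0: 0x3c (blk 7, set 3) → MISS  vc=[]
1: 0x3d (blk 7, set 3) → L1-HIT  vc=[]
2: 0xf3 (blk 30, set 2) → MISS  vc=[]
3: 0x38 (blk 7, set 3) → L1-HIT  vc=[]
4: 0x3b (blk 7, set 3) → L1-HIT  vc=[]
5: 0xd6 (blk 26, set 2) → MISS  vc=[30]
6: 0x39 (blk 7, set 3) → L1-HIT  vc=[30]
7: 0xd3 (blk 26, set 2) → L1-HIT  vc=[30]
8: 0xd4 (blk 26, set 2) → L1-HIT  vc=[30]
9: 0x53 (blk 10, set 2) → MISS  vc=[30, 26]
10: 0x55 (blk 10, set 2) → L1-HIT  vc=[30, 26]
11: 0x74 (blk 14, set 2) → MISS  vc=[30, 26, 10]
12: 0x3b (blk 7, set 3) → L1-HIT  vc=[30, 26, 10]
13: 0x58 (blk 11, set 3) → MISS  vc=[26, 10, 7]
14: 0x3d (blk 7, set 3) → VC-HIT  vc=[26, 10, 11]
15: 0x39 (blk 7, set 3) → L1-HIT  vc=[26, 10, 11]
16: 0x5d (blk 11, set 3) → VC-HIT  vc=[26, 10, 7]
17: 0x3d (blk 7, set 3) → VC-HIT  vc=[26, 10, 11]

SEQ = [MISS, L1-HIT, MISS, L1-HIT, L1-HIT, MISS, L1-HIT, L1-HIT, L1-HIT, MISS, L1-HIT, MISS, L1-HIT, MISS, VC-HIT, L1-HIT, VC-HIT, VC-HIT]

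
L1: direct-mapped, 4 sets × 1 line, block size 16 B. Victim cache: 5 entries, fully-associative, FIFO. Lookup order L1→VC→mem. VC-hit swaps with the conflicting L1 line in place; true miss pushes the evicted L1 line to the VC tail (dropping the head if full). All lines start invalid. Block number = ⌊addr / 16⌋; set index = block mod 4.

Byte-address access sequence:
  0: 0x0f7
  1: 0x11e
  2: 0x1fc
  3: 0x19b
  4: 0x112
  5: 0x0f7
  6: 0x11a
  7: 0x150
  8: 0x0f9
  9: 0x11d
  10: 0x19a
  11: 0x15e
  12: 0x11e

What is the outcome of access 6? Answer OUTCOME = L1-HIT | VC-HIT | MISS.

OUTCOME = L1-HIT

#0 0xf7→b15/s3 MISS; vc=[]
#1 0x11e→b17/s1 MISS; vc=[]
#2 0x1fc→b31/s3 MISS; vc=[15]
#3 0x19b→b25/s1 MISS; vc=[15,17]
#4 0x112→b17/s1 VC-HIT; vc=[15,25]
#5 0xf7→b15/s3 VC-HIT; vc=[31,25]
#6 0x11a→b17/s1 L1-HIT; vc=[31,25]
#7 0x150→b21/s1 MISS; vc=[31,25,17]
#8 0xf9→b15/s3 L1-HIT; vc=[31,25,17]
#9 0x11d→b17/s1 VC-HIT; vc=[31,25,21]
#10 0x19a→b25/s1 VC-HIT; vc=[31,17,21]
#11 0x15e→b21/s1 VC-HIT; vc=[31,17,25]
#12 0x11e→b17/s1 VC-HIT; vc=[31,21,25]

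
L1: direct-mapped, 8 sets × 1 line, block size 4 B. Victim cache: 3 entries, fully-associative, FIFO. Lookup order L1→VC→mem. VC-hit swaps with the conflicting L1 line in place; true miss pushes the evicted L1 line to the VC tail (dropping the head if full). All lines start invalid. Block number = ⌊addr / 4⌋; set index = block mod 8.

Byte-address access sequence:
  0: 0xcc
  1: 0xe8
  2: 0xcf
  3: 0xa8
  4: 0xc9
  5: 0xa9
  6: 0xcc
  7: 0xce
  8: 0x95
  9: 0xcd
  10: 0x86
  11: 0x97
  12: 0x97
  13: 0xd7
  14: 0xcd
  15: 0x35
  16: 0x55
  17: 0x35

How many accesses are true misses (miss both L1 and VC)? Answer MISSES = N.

0: 0xcc (blk 51, set 3) → MISS  vc=[]
1: 0xe8 (blk 58, set 2) → MISS  vc=[]
2: 0xcf (blk 51, set 3) → L1-HIT  vc=[]
3: 0xa8 (blk 42, set 2) → MISS  vc=[58]
4: 0xc9 (blk 50, set 2) → MISS  vc=[58, 42]
5: 0xa9 (blk 42, set 2) → VC-HIT  vc=[58, 50]
6: 0xcc (blk 51, set 3) → L1-HIT  vc=[58, 50]
7: 0xce (blk 51, set 3) → L1-HIT  vc=[58, 50]
8: 0x95 (blk 37, set 5) → MISS  vc=[58, 50]
9: 0xcd (blk 51, set 3) → L1-HIT  vc=[58, 50]
10: 0x86 (blk 33, set 1) → MISS  vc=[58, 50]
11: 0x97 (blk 37, set 5) → L1-HIT  vc=[58, 50]
12: 0x97 (blk 37, set 5) → L1-HIT  vc=[58, 50]
13: 0xd7 (blk 53, set 5) → MISS  vc=[58, 50, 37]
14: 0xcd (blk 51, set 3) → L1-HIT  vc=[58, 50, 37]
15: 0x35 (blk 13, set 5) → MISS  vc=[50, 37, 53]
16: 0x55 (blk 21, set 5) → MISS  vc=[37, 53, 13]
17: 0x35 (blk 13, set 5) → VC-HIT  vc=[37, 53, 21]

MISSES = 9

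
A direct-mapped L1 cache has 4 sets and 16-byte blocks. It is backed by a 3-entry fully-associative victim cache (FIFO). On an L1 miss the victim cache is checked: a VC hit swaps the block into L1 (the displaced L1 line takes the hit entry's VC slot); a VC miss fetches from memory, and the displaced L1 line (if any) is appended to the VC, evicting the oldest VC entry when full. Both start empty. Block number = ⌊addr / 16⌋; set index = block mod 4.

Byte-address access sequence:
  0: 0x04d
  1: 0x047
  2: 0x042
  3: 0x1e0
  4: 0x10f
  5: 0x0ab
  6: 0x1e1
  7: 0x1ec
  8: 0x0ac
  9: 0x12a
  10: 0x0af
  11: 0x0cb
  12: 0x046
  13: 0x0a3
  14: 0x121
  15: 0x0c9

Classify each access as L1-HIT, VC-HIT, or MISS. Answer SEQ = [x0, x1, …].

SEQ = [MISS, L1-HIT, L1-HIT, MISS, MISS, MISS, VC-HIT, L1-HIT, VC-HIT, MISS, VC-HIT, MISS, MISS, L1-HIT, VC-HIT, VC-HIT]

#0 0x4d→b4/s0 MISS; vc=[]
#1 0x47→b4/s0 L1-HIT; vc=[]
#2 0x42→b4/s0 L1-HIT; vc=[]
#3 0x1e0→b30/s2 MISS; vc=[]
#4 0x10f→b16/s0 MISS; vc=[4]
#5 0xab→b10/s2 MISS; vc=[4,30]
#6 0x1e1→b30/s2 VC-HIT; vc=[4,10]
#7 0x1ec→b30/s2 L1-HIT; vc=[4,10]
#8 0xac→b10/s2 VC-HIT; vc=[4,30]
#9 0x12a→b18/s2 MISS; vc=[4,30,10]
#10 0xaf→b10/s2 VC-HIT; vc=[4,30,18]
#11 0xcb→b12/s0 MISS; vc=[30,18,16]
#12 0x46→b4/s0 MISS; vc=[18,16,12]
#13 0xa3→b10/s2 L1-HIT; vc=[18,16,12]
#14 0x121→b18/s2 VC-HIT; vc=[10,16,12]
#15 0xc9→b12/s0 VC-HIT; vc=[10,16,4]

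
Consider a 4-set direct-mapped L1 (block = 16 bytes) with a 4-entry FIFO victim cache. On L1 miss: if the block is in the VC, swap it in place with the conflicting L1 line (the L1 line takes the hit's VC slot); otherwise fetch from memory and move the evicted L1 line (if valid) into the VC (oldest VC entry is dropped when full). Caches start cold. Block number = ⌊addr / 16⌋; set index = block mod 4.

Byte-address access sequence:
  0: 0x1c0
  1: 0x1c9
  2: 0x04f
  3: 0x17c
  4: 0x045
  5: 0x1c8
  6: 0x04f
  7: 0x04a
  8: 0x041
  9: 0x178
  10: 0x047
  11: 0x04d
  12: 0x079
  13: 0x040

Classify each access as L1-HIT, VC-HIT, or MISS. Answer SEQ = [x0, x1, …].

0: 0x1c0 (blk 28, set 0) → MISS  vc=[]
1: 0x1c9 (blk 28, set 0) → L1-HIT  vc=[]
2: 0x4f (blk 4, set 0) → MISS  vc=[28]
3: 0x17c (blk 23, set 3) → MISS  vc=[28]
4: 0x45 (blk 4, set 0) → L1-HIT  vc=[28]
5: 0x1c8 (blk 28, set 0) → VC-HIT  vc=[4]
6: 0x4f (blk 4, set 0) → VC-HIT  vc=[28]
7: 0x4a (blk 4, set 0) → L1-HIT  vc=[28]
8: 0x41 (blk 4, set 0) → L1-HIT  vc=[28]
9: 0x178 (blk 23, set 3) → L1-HIT  vc=[28]
10: 0x47 (blk 4, set 0) → L1-HIT  vc=[28]
11: 0x4d (blk 4, set 0) → L1-HIT  vc=[28]
12: 0x79 (blk 7, set 3) → MISS  vc=[28, 23]
13: 0x40 (blk 4, set 0) → L1-HIT  vc=[28, 23]

SEQ = [MISS, L1-HIT, MISS, MISS, L1-HIT, VC-HIT, VC-HIT, L1-HIT, L1-HIT, L1-HIT, L1-HIT, L1-HIT, MISS, L1-HIT]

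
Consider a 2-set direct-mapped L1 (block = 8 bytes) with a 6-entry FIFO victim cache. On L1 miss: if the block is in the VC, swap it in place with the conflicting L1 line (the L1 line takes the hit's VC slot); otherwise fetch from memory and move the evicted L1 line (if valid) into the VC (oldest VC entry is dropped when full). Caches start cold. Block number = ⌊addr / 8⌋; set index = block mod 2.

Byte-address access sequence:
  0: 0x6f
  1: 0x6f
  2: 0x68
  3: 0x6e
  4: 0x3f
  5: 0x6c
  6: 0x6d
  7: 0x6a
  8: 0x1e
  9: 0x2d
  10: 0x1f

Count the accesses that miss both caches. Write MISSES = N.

  [0] addr=0x6f blk=13 s=1: MISS | VC []
  [1] addr=0x6f blk=13 s=1: L1-HIT | VC []
  [2] addr=0x68 blk=13 s=1: L1-HIT | VC []
  [3] addr=0x6e blk=13 s=1: L1-HIT | VC []
  [4] addr=0x3f blk=7 s=1: MISS | VC [13]
  [5] addr=0x6c blk=13 s=1: VC-HIT | VC [7]
  [6] addr=0x6d blk=13 s=1: L1-HIT | VC [7]
  [7] addr=0x6a blk=13 s=1: L1-HIT | VC [7]
  [8] addr=0x1e blk=3 s=1: MISS | VC [7, 13]
  [9] addr=0x2d blk=5 s=1: MISS | VC [7, 13, 3]
  [10] addr=0x1f blk=3 s=1: VC-HIT | VC [7, 13, 5]

MISSES = 4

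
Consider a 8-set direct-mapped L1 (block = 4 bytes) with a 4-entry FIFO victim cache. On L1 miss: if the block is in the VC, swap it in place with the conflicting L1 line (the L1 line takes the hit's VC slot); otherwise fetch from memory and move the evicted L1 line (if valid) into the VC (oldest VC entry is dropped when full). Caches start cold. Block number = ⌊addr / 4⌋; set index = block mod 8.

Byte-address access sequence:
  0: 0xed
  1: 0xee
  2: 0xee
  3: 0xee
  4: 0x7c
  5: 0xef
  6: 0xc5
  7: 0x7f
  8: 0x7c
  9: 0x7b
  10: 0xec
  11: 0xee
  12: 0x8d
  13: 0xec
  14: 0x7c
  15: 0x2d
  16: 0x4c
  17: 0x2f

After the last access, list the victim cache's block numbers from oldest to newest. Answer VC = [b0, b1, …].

VC = [35, 59, 19]

0: 0xed (blk 59, set 3) → MISS  vc=[]
1: 0xee (blk 59, set 3) → L1-HIT  vc=[]
2: 0xee (blk 59, set 3) → L1-HIT  vc=[]
3: 0xee (blk 59, set 3) → L1-HIT  vc=[]
4: 0x7c (blk 31, set 7) → MISS  vc=[]
5: 0xef (blk 59, set 3) → L1-HIT  vc=[]
6: 0xc5 (blk 49, set 1) → MISS  vc=[]
7: 0x7f (blk 31, set 7) → L1-HIT  vc=[]
8: 0x7c (blk 31, set 7) → L1-HIT  vc=[]
9: 0x7b (blk 30, set 6) → MISS  vc=[]
10: 0xec (blk 59, set 3) → L1-HIT  vc=[]
11: 0xee (blk 59, set 3) → L1-HIT  vc=[]
12: 0x8d (blk 35, set 3) → MISS  vc=[59]
13: 0xec (blk 59, set 3) → VC-HIT  vc=[35]
14: 0x7c (blk 31, set 7) → L1-HIT  vc=[35]
15: 0x2d (blk 11, set 3) → MISS  vc=[35, 59]
16: 0x4c (blk 19, set 3) → MISS  vc=[35, 59, 11]
17: 0x2f (blk 11, set 3) → VC-HIT  vc=[35, 59, 19]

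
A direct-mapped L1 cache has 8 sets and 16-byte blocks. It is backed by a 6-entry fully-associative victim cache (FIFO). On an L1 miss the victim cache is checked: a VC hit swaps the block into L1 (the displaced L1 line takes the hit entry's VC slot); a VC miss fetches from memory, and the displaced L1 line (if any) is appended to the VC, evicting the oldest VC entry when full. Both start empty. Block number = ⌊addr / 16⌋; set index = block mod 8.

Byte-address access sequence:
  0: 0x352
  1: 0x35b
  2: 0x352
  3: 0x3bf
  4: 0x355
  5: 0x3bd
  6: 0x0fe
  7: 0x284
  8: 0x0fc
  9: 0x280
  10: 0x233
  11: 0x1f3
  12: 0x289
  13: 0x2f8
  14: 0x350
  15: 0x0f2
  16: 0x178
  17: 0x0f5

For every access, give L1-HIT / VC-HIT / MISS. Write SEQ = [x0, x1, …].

SEQ = [MISS, L1-HIT, L1-HIT, MISS, L1-HIT, L1-HIT, MISS, MISS, L1-HIT, L1-HIT, MISS, MISS, L1-HIT, MISS, L1-HIT, VC-HIT, MISS, VC-HIT]

  [0] addr=0x352 blk=53 s=5: MISS | VC []
  [1] addr=0x35b blk=53 s=5: L1-HIT | VC []
  [2] addr=0x352 blk=53 s=5: L1-HIT | VC []
  [3] addr=0x3bf blk=59 s=3: MISS | VC []
  [4] addr=0x355 blk=53 s=5: L1-HIT | VC []
  [5] addr=0x3bd blk=59 s=3: L1-HIT | VC []
  [6] addr=0xfe blk=15 s=7: MISS | VC []
  [7] addr=0x284 blk=40 s=0: MISS | VC []
  [8] addr=0xfc blk=15 s=7: L1-HIT | VC []
  [9] addr=0x280 blk=40 s=0: L1-HIT | VC []
  [10] addr=0x233 blk=35 s=3: MISS | VC [59]
  [11] addr=0x1f3 blk=31 s=7: MISS | VC [59, 15]
  [12] addr=0x289 blk=40 s=0: L1-HIT | VC [59, 15]
  [13] addr=0x2f8 blk=47 s=7: MISS | VC [59, 15, 31]
  [14] addr=0x350 blk=53 s=5: L1-HIT | VC [59, 15, 31]
  [15] addr=0xf2 blk=15 s=7: VC-HIT | VC [59, 47, 31]
  [16] addr=0x178 blk=23 s=7: MISS | VC [59, 47, 31, 15]
  [17] addr=0xf5 blk=15 s=7: VC-HIT | VC [59, 47, 31, 23]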